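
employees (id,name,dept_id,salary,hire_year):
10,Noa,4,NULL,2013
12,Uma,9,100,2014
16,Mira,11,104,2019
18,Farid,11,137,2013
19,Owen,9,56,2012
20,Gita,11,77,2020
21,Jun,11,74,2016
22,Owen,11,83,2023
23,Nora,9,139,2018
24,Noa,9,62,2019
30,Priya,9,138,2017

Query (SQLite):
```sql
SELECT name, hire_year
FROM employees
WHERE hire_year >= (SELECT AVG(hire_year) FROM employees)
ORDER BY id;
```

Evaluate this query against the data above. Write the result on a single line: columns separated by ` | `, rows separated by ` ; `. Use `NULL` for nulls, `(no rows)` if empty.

Mira | 2019 ; Gita | 2020 ; Owen | 2023 ; Nora | 2018 ; Noa | 2019 ; Priya | 2017

Scalar subquery: AVG(hire_year) over all employees rows = 2016.727273 (≈; comparison uses full precision).
Keep rows where hire_year >= that value.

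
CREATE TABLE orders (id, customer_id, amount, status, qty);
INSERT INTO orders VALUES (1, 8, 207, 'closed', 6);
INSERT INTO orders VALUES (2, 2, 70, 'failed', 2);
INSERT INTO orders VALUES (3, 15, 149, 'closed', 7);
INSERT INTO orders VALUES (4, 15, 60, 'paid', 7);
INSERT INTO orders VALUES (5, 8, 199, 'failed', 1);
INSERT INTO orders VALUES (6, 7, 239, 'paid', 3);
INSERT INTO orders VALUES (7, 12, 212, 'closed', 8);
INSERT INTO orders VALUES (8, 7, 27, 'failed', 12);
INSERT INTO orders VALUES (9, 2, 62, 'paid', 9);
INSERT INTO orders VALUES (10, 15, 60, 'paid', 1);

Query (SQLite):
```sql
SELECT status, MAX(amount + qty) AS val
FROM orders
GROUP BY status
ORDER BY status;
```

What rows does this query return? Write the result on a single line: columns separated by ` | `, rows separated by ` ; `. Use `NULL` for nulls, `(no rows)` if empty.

For each row compute amount + qty.
Group by status; take MAX of the expression per group.
  closed: ids {1, 3, 7} → MAX(amount + qty)=220
  failed: ids {2, 5, 8} → MAX(amount + qty)=200
  paid: ids {4, 6, 9, 10} → MAX(amount + qty)=242

closed | 220 ; failed | 200 ; paid | 242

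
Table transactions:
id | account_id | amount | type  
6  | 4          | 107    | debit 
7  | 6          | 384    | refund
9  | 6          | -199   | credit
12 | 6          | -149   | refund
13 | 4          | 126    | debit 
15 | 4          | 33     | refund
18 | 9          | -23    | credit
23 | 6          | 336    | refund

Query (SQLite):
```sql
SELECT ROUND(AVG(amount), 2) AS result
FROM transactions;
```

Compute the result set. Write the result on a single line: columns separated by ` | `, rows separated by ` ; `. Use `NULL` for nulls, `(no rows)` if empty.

All amount values: [107, 384, -199, -149, 126, 33, -23, 336].
AVG = 615 / 8 (rounded to 2 dp).

76.88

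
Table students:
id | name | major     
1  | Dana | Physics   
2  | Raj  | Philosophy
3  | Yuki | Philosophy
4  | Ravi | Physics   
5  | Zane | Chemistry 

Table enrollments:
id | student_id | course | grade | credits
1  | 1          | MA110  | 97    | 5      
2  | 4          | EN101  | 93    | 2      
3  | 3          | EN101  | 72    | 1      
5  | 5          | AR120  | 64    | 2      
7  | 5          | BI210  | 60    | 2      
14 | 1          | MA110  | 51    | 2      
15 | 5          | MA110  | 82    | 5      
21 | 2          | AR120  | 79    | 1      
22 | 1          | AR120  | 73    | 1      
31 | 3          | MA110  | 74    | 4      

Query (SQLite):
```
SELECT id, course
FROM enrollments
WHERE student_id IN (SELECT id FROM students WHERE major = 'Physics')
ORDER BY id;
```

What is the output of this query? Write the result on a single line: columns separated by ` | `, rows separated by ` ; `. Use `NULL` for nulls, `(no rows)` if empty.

Inner query: students.id where major = 'Physics'.
Outer: keep enrollments rows whose student_id is in that set.
Inner query → {1, 4}

1 | MA110 ; 2 | EN101 ; 14 | MA110 ; 22 | AR120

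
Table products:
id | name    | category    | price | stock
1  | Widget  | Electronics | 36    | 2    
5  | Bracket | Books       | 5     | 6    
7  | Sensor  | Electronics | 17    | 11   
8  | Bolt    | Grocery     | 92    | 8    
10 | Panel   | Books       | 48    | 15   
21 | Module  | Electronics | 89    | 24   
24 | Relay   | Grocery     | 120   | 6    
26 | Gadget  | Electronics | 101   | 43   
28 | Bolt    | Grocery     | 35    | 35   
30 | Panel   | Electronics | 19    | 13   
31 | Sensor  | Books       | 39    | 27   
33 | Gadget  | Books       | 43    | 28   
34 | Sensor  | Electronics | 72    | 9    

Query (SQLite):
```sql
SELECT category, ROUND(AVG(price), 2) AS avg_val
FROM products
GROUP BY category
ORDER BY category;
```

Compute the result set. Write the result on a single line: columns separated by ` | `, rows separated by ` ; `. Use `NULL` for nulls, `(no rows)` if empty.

Books | 33.75 ; Electronics | 55.67 ; Grocery | 82.33

Partition products by category; compute ROUND(AVG(price), 2) within each group.
  Books: ids {5, 10, 31, 33} → ROUND(AVG(price), 2)=33.75
  Electronics: ids {1, 7, 21, 26, 30, 34} → ROUND(AVG(price), 2)=55.67
  Grocery: ids {8, 24, 28} → ROUND(AVG(price), 2)=82.33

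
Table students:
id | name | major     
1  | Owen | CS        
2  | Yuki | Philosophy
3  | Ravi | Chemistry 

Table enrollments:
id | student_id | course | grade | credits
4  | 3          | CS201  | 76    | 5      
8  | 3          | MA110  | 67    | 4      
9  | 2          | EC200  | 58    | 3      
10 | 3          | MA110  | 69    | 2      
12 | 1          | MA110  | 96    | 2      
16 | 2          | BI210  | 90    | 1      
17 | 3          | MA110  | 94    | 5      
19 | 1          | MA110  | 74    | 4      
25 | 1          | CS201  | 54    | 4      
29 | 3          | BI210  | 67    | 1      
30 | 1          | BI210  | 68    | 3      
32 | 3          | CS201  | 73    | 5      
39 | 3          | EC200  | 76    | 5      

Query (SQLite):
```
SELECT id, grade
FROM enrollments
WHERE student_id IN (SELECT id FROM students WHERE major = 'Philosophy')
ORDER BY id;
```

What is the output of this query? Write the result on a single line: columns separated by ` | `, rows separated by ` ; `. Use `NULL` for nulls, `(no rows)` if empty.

9 | 58 ; 16 | 90

Inner query: students.id where major = 'Philosophy'.
Outer: keep enrollments rows whose student_id is in that set.
Inner query → {2}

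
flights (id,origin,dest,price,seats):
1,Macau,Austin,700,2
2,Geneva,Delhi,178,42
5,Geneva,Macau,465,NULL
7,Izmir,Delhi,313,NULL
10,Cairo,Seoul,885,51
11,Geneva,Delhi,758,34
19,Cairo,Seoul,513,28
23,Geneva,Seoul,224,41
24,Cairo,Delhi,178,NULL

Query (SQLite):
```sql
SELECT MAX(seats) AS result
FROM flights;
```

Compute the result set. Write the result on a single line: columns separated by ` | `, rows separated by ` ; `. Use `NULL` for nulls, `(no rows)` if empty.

51

All seats values: [2, 42, NULL, NULL, 51, 34, 28, 41, NULL].
MAX of non-NULL values = 51.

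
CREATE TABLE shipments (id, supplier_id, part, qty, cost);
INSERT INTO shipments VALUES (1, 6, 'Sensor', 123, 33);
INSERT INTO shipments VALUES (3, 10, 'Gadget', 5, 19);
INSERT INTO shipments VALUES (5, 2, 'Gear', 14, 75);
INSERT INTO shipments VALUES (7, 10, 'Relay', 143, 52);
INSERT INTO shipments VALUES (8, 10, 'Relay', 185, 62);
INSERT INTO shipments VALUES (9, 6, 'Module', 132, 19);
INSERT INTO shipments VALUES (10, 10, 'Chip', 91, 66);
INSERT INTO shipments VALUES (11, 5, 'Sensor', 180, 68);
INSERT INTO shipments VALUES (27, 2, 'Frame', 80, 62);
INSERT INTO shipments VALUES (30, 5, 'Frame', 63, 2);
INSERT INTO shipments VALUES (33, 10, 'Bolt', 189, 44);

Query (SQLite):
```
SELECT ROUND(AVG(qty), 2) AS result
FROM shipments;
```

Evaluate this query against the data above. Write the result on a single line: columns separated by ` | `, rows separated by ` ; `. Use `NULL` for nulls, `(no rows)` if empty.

109.55

All qty values: [123, 5, 14, 143, 185, 132, 91, 180, 80, 63, 189].
AVG = 1205 / 11 (rounded to 2 dp).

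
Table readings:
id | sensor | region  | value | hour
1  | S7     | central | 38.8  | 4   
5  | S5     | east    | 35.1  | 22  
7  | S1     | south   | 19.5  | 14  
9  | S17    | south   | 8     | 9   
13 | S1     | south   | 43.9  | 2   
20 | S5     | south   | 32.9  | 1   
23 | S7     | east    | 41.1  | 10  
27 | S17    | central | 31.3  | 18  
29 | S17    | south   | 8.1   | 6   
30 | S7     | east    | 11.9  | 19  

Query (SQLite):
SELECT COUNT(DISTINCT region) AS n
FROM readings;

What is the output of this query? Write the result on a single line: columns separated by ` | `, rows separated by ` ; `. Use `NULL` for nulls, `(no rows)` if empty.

3

Count distinct non-NULL region values.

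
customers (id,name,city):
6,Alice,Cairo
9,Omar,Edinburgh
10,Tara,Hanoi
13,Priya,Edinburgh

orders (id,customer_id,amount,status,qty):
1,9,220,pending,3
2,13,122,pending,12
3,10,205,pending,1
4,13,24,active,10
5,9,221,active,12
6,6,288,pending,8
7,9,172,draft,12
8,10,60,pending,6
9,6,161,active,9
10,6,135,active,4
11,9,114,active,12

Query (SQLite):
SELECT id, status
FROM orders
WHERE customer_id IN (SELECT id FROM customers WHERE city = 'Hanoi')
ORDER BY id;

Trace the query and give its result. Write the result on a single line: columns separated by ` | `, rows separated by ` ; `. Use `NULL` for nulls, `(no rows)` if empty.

3 | pending ; 8 | pending

Inner query: customers.id where city = 'Hanoi'.
Outer: keep orders rows whose customer_id is in that set.
Inner query → {10}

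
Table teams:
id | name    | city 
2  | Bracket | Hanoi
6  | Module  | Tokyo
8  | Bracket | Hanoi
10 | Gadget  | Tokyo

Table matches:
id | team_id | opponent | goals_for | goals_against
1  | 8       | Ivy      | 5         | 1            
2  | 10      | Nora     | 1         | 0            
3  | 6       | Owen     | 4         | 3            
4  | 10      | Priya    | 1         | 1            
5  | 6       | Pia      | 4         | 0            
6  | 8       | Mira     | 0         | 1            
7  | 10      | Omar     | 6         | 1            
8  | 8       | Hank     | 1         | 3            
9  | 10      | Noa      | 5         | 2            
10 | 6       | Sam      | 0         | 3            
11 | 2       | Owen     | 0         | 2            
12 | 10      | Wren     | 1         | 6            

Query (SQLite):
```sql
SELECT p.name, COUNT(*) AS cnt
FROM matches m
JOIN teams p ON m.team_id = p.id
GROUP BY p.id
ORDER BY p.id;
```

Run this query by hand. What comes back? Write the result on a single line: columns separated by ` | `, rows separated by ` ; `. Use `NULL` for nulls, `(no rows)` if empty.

Bracket | 1 ; Module | 3 ; Bracket | 3 ; Gadget | 5

Join each matches row to its teams via team_id.
Group joined rows by teams.id; compute COUNT(*) per group.
  2: ids {11} → COUNT(*)=1
  6: ids {3, 5, 10} → COUNT(*)=3
  8: ids {1, 6, 8} → COUNT(*)=3
  10: ids {2, 4, 7, 9, 12} → COUNT(*)=5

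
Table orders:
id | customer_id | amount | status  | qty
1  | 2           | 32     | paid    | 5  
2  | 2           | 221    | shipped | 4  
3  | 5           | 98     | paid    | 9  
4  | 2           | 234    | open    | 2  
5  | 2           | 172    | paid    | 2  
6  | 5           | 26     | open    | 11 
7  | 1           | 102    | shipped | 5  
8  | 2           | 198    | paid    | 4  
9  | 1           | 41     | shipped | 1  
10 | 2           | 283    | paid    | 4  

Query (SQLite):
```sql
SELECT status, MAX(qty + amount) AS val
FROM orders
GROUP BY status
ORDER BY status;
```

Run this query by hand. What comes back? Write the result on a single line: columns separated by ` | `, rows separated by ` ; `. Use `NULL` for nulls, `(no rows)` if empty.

For each row compute qty + amount.
Group by status; take MAX of the expression per group.
  open: ids {4, 6} → MAX(qty + amount)=236
  paid: ids {1, 3, 5, 8, 10} → MAX(qty + amount)=287
  shipped: ids {2, 7, 9} → MAX(qty + amount)=225

open | 236 ; paid | 287 ; shipped | 225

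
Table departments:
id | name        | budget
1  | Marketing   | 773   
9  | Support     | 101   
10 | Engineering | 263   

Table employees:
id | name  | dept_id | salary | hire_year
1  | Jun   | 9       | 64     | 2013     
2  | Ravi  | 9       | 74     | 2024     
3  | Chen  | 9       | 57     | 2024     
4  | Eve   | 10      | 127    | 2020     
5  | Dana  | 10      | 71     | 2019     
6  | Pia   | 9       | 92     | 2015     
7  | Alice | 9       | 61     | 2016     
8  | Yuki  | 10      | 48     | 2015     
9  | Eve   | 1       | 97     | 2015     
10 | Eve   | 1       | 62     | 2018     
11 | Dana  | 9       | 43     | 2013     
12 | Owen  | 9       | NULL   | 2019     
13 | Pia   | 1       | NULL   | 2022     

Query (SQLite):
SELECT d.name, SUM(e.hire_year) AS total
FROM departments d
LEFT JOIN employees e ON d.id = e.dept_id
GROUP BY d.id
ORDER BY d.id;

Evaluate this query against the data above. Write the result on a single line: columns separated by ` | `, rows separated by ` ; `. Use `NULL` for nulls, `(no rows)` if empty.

Marketing | 6055 ; Support | 14124 ; Engineering | 6054

LEFT JOIN keeps every departments row; unmatched ones get NULL for employees columns.
Group by departments.id and compute SUM(e.hire_year). SUM over an all-NULL group is NULL.
  1: ids {9, 10, 13} → SUM(e.hire_year)=6055
  9: ids {1, 2, 3, 6, 7, 11, 12} → SUM(e.hire_year)=14124
  10: ids {4, 5, 8} → SUM(e.hire_year)=6054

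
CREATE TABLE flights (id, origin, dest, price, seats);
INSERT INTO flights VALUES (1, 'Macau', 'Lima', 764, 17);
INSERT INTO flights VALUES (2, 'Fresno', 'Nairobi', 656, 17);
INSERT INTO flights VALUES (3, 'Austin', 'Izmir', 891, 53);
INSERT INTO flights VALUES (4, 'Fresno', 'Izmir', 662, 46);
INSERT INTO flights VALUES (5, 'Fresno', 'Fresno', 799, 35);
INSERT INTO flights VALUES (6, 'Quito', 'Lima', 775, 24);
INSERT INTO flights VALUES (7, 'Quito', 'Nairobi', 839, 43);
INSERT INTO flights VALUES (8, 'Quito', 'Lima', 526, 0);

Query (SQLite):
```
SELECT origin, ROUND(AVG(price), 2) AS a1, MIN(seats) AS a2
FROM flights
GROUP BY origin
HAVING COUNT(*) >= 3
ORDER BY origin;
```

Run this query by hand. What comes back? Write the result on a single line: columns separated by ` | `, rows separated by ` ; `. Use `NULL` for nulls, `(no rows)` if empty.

Group flights by origin.
Per group compute: ROUND(AVG(price), 2), MIN(seats).
HAVING: drop groups with fewer than 3 rows.
  Austin: ids {3} → ROUND(AVG(price), 2)=891, MIN(seats)=53
  Fresno: ids {2, 4, 5} → ROUND(AVG(price), 2)=705.67, MIN(seats)=17
  Macau: ids {1} → ROUND(AVG(price), 2)=764, MIN(seats)=17
  Quito: ids {6, 7, 8} → ROUND(AVG(price), 2)=713.33, MIN(seats)=0

Fresno | 705.67 | 17 ; Quito | 713.33 | 0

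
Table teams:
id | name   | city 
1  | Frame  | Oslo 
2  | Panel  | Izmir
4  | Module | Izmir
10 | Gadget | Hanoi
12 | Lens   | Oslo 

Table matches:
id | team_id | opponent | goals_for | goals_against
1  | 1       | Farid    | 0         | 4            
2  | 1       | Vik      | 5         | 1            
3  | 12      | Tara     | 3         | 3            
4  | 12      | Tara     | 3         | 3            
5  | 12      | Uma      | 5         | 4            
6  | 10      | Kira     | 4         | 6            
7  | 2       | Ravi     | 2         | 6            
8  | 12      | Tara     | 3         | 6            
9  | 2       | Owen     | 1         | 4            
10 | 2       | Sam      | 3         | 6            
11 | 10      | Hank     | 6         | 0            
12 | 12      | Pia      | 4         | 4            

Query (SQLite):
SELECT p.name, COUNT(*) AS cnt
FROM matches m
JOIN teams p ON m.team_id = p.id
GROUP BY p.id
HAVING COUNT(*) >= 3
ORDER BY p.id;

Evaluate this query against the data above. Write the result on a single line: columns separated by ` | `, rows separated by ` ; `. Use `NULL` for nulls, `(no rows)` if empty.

Join each matches row to its teams via team_id.
Group joined rows by teams.id; compute COUNT(*) per group.
HAVING: keep groups with count ≥ 3.
  1: ids {1, 2} → COUNT(*)=2
  2: ids {7, 9, 10} → COUNT(*)=3
  10: ids {6, 11} → COUNT(*)=2
  12: ids {3, 4, 5, 8, 12} → COUNT(*)=5

Panel | 3 ; Lens | 5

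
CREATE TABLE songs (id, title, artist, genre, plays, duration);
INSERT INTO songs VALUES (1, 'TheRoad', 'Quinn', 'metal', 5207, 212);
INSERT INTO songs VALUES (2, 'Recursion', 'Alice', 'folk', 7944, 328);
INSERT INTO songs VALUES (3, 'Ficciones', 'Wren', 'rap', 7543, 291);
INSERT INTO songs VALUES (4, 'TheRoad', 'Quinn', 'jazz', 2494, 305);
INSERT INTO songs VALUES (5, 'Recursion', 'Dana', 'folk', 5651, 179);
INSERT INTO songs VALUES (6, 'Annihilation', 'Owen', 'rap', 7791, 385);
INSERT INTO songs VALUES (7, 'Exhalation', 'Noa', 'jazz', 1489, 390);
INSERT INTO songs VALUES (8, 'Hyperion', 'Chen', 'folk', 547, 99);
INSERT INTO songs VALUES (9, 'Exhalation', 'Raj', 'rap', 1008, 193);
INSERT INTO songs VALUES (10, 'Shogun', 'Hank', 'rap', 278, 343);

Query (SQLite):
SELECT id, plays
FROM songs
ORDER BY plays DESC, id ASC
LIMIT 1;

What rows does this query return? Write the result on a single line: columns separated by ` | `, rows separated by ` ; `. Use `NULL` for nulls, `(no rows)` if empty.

2 | 7944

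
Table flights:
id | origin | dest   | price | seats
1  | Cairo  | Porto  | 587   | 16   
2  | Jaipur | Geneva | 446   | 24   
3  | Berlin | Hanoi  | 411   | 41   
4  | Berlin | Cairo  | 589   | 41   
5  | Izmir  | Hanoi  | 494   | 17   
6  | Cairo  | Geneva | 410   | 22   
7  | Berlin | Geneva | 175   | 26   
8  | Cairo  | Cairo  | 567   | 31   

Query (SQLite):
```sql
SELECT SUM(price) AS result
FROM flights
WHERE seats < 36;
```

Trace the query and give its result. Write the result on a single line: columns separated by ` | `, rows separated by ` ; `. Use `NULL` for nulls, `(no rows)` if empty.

2679

Rows where seats < 36 → price values: [587, 446, 494, 410, 175, 567].
SUM of non-NULL values = 2679.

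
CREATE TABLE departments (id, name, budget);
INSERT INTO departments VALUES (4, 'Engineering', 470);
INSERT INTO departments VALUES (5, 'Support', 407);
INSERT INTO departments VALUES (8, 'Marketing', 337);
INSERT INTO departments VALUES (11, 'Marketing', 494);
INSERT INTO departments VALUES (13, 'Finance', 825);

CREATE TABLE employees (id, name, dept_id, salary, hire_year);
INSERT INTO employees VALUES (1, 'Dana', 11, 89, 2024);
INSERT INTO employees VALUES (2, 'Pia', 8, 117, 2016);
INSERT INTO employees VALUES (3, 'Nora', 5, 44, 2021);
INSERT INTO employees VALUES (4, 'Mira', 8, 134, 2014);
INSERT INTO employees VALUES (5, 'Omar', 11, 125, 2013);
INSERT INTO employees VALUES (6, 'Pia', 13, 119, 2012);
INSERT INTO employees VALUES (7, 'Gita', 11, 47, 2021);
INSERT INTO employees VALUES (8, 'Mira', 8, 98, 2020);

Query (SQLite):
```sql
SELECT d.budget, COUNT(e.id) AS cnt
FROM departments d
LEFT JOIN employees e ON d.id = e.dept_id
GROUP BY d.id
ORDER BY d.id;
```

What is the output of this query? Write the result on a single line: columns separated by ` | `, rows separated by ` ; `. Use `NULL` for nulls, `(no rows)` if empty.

LEFT JOIN keeps every departments row; unmatched ones get NULL for employees columns.
Group by departments.id and compute COUNT(e.id). COUNT(col) of an all-NULL group is 0.
  4: ids {—} → COUNT(e.id)=0
  5: ids {3} → COUNT(e.id)=1
  8: ids {2, 4, 8} → COUNT(e.id)=3
  11: ids {1, 5, 7} → COUNT(e.id)=3
  13: ids {6} → COUNT(e.id)=1

470 | 0 ; 407 | 1 ; 337 | 3 ; 494 | 3 ; 825 | 1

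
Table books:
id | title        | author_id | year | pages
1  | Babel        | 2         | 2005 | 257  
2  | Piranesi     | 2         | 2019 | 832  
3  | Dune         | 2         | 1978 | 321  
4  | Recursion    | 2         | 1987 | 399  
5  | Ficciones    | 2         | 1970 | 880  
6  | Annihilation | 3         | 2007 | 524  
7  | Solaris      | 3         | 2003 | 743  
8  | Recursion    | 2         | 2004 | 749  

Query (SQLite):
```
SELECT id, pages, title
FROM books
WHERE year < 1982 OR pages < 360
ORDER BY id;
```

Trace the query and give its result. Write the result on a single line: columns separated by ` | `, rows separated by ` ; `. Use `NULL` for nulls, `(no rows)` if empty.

1 | 257 | Babel ; 3 | 321 | Dune ; 5 | 880 | Ficciones

year < 1982: ids {3, 5}
pages < 360: ids {1, 3}
Combine with OR.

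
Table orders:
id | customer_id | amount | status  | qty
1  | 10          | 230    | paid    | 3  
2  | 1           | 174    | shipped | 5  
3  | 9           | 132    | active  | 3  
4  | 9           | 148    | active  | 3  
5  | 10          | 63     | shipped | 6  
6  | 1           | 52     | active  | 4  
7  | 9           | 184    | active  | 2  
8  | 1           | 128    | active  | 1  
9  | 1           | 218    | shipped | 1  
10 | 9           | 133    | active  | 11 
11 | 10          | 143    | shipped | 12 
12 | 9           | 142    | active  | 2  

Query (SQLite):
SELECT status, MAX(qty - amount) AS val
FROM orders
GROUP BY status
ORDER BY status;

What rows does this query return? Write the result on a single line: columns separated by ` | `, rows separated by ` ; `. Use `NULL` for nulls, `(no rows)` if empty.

For each row compute qty - amount.
Group by status; take MAX of the expression per group.
  active: ids {3, 4, 6, 7, 8, 10, 12} → MAX(qty - amount)=-48
  paid: ids {1} → MAX(qty - amount)=-227
  shipped: ids {2, 5, 9, 11} → MAX(qty - amount)=-57

active | -48 ; paid | -227 ; shipped | -57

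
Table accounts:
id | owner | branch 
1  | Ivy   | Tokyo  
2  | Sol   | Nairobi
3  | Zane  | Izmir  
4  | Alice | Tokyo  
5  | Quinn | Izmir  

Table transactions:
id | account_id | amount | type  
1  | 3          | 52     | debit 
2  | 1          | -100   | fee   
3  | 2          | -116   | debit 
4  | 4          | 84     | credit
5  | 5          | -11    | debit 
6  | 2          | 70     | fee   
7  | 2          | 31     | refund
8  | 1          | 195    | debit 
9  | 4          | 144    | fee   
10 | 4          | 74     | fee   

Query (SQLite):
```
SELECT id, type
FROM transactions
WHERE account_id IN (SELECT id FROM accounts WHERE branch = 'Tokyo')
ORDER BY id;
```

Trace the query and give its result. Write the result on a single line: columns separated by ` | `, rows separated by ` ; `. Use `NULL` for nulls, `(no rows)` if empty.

2 | fee ; 4 | credit ; 8 | debit ; 9 | fee ; 10 | fee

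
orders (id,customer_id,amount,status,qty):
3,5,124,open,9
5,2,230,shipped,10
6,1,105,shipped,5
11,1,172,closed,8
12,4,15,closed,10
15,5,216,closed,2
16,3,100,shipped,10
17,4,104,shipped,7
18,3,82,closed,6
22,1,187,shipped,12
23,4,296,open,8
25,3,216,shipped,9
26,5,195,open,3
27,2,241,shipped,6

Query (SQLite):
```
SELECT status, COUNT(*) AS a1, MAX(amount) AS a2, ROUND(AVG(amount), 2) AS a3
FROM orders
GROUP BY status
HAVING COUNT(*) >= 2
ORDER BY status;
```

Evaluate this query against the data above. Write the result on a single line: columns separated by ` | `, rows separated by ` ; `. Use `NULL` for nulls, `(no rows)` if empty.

closed | 4 | 216 | 121.25 ; open | 3 | 296 | 205 ; shipped | 7 | 241 | 169

Group orders by status.
Per group compute: COUNT(*), MAX(amount), ROUND(AVG(amount), 2).
HAVING: drop groups with fewer than 2 rows.
  closed: ids {11, 12, 15, 18} → COUNT(*)=4, MAX(amount)=216, ROUND(AVG(amount), 2)=121.25
  open: ids {3, 23, 26} → COUNT(*)=3, MAX(amount)=296, ROUND(AVG(amount), 2)=205
  shipped: ids {5, 6, 16, 17, 22, 25, 27} → COUNT(*)=7, MAX(amount)=241, ROUND(AVG(amount), 2)=169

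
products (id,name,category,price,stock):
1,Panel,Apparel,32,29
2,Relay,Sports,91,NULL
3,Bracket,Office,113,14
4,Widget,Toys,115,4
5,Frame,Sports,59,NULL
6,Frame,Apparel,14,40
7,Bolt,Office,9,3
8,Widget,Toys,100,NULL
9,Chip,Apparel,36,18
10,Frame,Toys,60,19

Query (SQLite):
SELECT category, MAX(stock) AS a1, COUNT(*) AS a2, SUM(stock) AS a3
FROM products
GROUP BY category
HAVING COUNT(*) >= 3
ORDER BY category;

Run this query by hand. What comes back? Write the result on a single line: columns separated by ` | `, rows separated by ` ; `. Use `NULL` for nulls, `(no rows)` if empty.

Apparel | 40 | 3 | 87 ; Toys | 19 | 3 | 23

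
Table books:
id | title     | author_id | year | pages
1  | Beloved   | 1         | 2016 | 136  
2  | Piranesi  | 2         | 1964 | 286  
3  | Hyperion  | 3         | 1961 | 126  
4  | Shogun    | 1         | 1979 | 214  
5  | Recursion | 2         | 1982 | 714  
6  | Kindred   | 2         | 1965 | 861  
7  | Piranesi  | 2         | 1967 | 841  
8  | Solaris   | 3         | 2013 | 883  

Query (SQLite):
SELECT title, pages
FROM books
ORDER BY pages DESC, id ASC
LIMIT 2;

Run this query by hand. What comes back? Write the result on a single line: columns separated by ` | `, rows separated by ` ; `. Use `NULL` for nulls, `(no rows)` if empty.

Solaris | 883 ; Kindred | 861

Sort by pages desc, tiebreak id asc: (883, id=8), (861, id=6), (841, id=7), (714, id=5), (286, id=2) …. Take first 2.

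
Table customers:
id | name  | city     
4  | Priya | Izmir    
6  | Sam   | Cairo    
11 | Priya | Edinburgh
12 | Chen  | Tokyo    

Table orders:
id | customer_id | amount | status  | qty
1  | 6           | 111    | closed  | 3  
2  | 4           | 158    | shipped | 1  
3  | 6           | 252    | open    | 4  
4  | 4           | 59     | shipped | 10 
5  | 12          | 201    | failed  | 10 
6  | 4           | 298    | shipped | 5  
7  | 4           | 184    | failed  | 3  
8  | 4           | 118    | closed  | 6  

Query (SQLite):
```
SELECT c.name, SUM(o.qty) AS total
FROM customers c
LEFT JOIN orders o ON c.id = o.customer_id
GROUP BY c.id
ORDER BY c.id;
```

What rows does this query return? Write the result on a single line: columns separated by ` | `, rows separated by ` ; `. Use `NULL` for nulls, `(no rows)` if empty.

LEFT JOIN keeps every customers row; unmatched ones get NULL for orders columns.
Group by customers.id and compute SUM(o.qty). SUM over an all-NULL group is NULL.
  4: ids {2, 4, 6, 7, 8} → SUM(o.qty)=25
  6: ids {1, 3} → SUM(o.qty)=7
  11: ids {—} → SUM(o.qty)=NULL
  12: ids {5} → SUM(o.qty)=10

Priya | 25 ; Sam | 7 ; Priya | NULL ; Chen | 10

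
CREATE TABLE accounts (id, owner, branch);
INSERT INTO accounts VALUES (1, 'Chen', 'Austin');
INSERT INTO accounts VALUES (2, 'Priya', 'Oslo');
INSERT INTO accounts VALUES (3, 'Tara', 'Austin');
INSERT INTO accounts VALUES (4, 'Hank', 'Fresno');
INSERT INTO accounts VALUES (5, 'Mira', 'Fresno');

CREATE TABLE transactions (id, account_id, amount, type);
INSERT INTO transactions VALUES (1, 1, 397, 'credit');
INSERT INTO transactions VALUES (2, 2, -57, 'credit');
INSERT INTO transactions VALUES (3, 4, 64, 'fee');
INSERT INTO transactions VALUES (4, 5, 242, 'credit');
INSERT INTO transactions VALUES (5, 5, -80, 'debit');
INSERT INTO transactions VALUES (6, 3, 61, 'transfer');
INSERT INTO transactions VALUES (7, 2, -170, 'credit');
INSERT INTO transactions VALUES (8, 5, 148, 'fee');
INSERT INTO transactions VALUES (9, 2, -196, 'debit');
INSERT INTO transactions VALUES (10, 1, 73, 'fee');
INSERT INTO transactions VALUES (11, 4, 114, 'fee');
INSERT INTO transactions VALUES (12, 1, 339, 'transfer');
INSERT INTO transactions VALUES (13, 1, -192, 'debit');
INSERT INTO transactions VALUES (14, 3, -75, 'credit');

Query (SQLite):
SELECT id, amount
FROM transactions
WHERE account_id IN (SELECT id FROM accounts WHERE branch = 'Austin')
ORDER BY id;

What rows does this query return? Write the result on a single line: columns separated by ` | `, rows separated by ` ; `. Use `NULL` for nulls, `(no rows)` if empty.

1 | 397 ; 6 | 61 ; 10 | 73 ; 12 | 339 ; 13 | -192 ; 14 | -75

Inner query: accounts.id where branch = 'Austin'.
Outer: keep transactions rows whose account_id is in that set.
Inner query → {1, 3}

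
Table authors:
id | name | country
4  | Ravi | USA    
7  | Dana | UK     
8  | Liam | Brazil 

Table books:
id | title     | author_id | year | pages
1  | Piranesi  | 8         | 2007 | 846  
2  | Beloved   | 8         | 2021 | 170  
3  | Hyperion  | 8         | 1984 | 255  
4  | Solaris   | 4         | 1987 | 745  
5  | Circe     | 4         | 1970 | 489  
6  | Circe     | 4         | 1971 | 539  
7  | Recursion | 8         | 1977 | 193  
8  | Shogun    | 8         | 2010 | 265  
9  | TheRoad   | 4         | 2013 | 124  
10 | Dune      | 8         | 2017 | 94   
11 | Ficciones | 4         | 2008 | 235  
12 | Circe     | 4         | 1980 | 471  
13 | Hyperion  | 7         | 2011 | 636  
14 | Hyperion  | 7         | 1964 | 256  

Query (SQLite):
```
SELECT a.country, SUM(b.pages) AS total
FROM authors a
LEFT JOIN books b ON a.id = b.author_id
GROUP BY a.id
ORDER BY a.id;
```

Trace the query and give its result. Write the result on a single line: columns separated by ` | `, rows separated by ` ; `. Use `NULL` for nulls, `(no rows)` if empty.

LEFT JOIN keeps every authors row; unmatched ones get NULL for books columns.
Group by authors.id and compute SUM(b.pages). SUM over an all-NULL group is NULL.
  4: ids {4, 5, 6, 9, 11, 12} → SUM(b.pages)=2603
  7: ids {13, 14} → SUM(b.pages)=892
  8: ids {1, 2, 3, 7, 8, 10} → SUM(b.pages)=1823

USA | 2603 ; UK | 892 ; Brazil | 1823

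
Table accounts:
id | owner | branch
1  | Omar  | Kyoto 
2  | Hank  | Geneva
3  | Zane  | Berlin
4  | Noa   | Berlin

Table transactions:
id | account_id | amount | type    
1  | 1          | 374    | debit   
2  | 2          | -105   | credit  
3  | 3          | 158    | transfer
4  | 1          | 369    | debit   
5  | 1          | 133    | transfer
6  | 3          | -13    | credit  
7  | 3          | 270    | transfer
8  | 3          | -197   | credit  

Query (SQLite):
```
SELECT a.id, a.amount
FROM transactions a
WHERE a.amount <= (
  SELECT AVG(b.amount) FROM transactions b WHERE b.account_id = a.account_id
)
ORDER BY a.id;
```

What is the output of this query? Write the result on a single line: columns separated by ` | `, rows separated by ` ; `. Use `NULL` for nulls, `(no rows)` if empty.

2 | -105 ; 5 | 133 ; 6 | -13 ; 8 | -197

For each transactions row a, compute AVG(amount) over rows sharing a.account_id.
Keep row a if a.amount <= that per-group AVG.
  account_id=1: AVG(amount) = 292.0
  account_id=2: AVG(amount) = -105.0
  account_id=3: AVG(amount) = 54.5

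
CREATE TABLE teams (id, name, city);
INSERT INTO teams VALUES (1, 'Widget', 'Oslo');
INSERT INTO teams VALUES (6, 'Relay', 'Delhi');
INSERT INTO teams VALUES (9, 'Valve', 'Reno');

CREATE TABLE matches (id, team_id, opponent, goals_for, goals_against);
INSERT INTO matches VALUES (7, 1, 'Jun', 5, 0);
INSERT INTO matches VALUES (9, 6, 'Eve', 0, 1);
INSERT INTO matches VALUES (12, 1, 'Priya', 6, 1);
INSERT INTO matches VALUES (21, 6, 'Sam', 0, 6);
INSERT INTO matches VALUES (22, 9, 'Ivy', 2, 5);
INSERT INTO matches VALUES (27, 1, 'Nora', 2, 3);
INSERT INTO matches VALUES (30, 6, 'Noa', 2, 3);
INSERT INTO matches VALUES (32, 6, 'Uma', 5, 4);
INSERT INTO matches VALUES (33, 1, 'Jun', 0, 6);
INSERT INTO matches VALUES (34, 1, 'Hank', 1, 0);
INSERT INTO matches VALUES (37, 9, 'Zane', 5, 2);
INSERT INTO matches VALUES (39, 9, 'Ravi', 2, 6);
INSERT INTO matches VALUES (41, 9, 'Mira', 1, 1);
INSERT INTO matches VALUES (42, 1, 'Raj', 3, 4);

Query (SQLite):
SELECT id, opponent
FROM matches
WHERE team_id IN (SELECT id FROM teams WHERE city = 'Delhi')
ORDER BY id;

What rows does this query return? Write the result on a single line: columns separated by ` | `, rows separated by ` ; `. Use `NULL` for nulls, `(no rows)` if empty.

9 | Eve ; 21 | Sam ; 30 | Noa ; 32 | Uma

Inner query: teams.id where city = 'Delhi'.
Outer: keep matches rows whose team_id is in that set.
Inner query → {6}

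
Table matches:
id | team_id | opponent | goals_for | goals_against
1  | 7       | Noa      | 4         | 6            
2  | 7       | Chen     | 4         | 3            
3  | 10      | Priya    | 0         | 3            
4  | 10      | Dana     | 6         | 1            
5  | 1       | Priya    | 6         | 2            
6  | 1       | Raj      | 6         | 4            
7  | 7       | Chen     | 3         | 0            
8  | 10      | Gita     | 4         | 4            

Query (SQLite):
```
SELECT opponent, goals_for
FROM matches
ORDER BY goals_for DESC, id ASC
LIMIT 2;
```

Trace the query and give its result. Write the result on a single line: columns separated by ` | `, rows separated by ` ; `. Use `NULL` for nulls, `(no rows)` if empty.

Sort by goals_for desc, tiebreak id asc: (6, id=4), (6, id=5), (6, id=6), (4, id=1), (4, id=2) …. Take first 2.

Dana | 6 ; Priya | 6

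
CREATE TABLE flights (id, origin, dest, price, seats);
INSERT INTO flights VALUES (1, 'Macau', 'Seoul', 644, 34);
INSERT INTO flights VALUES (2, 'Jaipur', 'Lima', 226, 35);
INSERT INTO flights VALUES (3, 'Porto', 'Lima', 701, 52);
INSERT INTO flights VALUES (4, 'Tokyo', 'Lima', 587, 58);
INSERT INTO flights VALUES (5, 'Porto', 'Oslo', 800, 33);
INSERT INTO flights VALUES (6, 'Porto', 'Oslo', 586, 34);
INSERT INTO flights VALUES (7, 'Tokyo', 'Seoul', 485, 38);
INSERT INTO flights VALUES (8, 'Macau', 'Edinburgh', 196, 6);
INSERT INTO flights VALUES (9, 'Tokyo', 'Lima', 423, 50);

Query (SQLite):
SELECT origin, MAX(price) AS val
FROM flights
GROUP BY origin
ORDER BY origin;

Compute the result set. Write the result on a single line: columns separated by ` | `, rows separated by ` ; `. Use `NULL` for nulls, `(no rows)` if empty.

Partition flights by origin; compute MAX(price) within each group.
  Jaipur: ids {2} → MAX(price)=226
  Macau: ids {1, 8} → MAX(price)=644
  Porto: ids {3, 5, 6} → MAX(price)=800
  Tokyo: ids {4, 7, 9} → MAX(price)=587

Jaipur | 226 ; Macau | 644 ; Porto | 800 ; Tokyo | 587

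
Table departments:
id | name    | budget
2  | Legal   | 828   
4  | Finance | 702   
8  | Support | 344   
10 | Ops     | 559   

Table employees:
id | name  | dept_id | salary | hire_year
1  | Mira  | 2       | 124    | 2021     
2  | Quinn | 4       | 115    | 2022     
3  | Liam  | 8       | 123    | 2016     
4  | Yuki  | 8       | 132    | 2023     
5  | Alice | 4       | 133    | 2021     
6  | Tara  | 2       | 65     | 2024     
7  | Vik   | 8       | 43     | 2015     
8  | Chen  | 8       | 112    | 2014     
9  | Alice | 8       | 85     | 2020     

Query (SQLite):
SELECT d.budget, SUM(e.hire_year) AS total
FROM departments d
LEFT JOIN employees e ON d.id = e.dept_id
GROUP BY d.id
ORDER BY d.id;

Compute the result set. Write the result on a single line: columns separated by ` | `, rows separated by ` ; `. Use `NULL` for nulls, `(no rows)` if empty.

828 | 4045 ; 702 | 4043 ; 344 | 10088 ; 559 | NULL

LEFT JOIN keeps every departments row; unmatched ones get NULL for employees columns.
Group by departments.id and compute SUM(e.hire_year). SUM over an all-NULL group is NULL.
  2: ids {1, 6} → SUM(e.hire_year)=4045
  4: ids {2, 5} → SUM(e.hire_year)=4043
  8: ids {3, 4, 7, 8, 9} → SUM(e.hire_year)=10088
  10: ids {—} → SUM(e.hire_year)=NULL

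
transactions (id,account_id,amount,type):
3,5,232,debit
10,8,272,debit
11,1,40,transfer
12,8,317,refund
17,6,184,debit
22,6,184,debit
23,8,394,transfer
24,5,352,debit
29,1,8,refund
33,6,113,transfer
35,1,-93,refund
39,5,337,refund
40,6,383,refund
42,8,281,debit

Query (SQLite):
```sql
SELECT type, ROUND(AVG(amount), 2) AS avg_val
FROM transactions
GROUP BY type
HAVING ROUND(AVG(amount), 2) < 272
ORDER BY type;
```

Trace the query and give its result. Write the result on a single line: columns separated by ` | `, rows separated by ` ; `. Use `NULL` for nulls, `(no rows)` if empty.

debit | 250.83 ; refund | 190.4 ; transfer | 182.33

Partition transactions by type; compute ROUND(AVG(amount), 2) within each group.
HAVING: keep groups where ROUND(AVG(amount), 2) < 272.
  debit: ids {3, 10, 17, 22, 24, 42} → ROUND(AVG(amount), 2)=250.83
  refund: ids {12, 29, 35, 39, 40} → ROUND(AVG(amount), 2)=190.4
  transfer: ids {11, 23, 33} → ROUND(AVG(amount), 2)=182.33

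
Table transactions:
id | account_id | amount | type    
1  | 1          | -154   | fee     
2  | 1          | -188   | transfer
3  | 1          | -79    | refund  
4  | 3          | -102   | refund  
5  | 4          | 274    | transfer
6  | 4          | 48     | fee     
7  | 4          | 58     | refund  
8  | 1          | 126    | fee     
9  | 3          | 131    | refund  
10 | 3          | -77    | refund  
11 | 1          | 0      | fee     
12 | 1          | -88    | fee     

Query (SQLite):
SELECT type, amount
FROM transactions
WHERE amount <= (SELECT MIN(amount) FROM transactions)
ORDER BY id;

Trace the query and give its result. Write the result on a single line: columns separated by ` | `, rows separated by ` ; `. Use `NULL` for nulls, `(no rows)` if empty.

transfer | -188

Scalar subquery: MIN(amount) over all transactions rows = -188.
Keep rows where amount <= that value.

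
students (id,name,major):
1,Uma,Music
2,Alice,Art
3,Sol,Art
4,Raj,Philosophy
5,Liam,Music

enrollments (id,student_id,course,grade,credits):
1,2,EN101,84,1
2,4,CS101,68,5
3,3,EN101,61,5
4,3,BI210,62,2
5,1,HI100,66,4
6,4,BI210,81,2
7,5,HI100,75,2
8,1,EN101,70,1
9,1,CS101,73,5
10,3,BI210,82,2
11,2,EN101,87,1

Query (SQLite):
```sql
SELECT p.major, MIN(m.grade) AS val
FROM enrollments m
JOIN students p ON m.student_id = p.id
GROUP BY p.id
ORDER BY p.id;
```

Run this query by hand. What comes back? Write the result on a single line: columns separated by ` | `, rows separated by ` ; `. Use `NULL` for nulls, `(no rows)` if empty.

Music | 66 ; Art | 84 ; Art | 61 ; Philosophy | 68 ; Music | 75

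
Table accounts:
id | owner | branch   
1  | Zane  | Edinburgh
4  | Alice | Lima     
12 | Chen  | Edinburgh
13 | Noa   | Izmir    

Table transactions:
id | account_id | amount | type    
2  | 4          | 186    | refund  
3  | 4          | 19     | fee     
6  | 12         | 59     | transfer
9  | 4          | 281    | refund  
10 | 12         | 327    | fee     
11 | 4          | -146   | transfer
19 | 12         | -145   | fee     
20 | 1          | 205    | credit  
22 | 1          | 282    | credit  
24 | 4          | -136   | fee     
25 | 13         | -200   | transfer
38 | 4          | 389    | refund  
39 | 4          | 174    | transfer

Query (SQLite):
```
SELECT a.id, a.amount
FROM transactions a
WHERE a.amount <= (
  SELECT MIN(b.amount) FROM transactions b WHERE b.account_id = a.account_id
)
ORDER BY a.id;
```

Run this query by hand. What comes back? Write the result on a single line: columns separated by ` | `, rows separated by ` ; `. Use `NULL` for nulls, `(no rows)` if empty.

11 | -146 ; 19 | -145 ; 20 | 205 ; 25 | -200

For each transactions row a, compute MIN(amount) over rows sharing a.account_id.
Keep row a if a.amount <= that per-group MIN.
  account_id=1: MIN(amount) = 205
  account_id=4: MIN(amount) = -146
  account_id=12: MIN(amount) = -145
  account_id=13: MIN(amount) = -200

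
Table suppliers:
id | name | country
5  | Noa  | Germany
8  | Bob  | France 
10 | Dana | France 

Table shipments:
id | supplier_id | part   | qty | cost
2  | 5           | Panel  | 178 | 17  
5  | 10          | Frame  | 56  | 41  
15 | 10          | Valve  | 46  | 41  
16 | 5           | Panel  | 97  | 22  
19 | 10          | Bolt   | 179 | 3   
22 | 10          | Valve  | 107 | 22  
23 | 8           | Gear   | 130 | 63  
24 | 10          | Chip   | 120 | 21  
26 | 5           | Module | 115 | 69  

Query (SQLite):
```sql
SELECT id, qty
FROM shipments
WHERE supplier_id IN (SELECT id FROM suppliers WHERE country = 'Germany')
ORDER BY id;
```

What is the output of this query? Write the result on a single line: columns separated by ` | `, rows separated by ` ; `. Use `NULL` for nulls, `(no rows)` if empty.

2 | 178 ; 16 | 97 ; 26 | 115

Inner query: suppliers.id where country = 'Germany'.
Outer: keep shipments rows whose supplier_id is in that set.
Inner query → {5}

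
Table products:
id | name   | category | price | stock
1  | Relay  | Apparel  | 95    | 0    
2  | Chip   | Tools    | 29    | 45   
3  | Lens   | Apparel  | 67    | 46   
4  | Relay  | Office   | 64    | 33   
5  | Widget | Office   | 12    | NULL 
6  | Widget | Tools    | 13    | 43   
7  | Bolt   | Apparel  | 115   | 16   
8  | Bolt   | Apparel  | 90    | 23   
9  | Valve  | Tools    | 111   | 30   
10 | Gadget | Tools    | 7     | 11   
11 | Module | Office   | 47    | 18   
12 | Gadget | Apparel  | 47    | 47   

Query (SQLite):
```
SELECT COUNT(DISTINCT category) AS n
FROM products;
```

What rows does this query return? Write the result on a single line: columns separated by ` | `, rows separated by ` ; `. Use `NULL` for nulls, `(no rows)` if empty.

Count distinct non-NULL category values.

3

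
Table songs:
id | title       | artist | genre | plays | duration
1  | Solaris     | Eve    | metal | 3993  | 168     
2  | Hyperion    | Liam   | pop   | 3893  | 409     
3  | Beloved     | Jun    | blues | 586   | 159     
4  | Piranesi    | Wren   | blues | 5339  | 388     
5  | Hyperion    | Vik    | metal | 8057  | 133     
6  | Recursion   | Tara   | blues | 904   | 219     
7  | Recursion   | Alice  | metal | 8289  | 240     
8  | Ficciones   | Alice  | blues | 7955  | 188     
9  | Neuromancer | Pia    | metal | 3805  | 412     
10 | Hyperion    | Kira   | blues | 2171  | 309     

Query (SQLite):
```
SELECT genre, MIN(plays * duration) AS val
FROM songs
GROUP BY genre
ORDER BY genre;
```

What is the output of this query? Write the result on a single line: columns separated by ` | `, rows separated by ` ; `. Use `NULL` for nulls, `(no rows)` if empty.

For each row compute plays * duration.
Group by genre; take MIN of the expression per group.
  blues: ids {3, 4, 6, 8, 10} → MIN(plays * duration)=93174
  metal: ids {1, 5, 7, 9} → MIN(plays * duration)=670824
  pop: ids {2} → MIN(plays * duration)=1592237

blues | 93174 ; metal | 670824 ; pop | 1592237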